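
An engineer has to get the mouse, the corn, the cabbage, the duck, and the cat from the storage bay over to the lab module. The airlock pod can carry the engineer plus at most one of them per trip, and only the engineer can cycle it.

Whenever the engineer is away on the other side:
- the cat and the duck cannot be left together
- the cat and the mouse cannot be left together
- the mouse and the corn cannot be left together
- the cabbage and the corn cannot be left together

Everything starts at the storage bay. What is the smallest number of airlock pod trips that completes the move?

Whatever the first load, the items left behind include a forbidden pair without the engineer. No opening move is safe, so no plan exists.

impossible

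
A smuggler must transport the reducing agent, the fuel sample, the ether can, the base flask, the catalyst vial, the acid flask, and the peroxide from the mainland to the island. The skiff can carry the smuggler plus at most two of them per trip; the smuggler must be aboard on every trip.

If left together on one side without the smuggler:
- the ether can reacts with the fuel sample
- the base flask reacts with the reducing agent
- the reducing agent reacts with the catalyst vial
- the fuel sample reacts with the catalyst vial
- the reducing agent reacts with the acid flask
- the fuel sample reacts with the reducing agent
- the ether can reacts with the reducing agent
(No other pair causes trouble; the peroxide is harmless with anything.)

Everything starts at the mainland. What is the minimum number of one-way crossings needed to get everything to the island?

11

Counting alone: the smuggler can take at most 2 across per trip to the island, so moving all 7 needs at least 4 loaded trips out, with a return between consecutive ones — at least 7 crossings.
The safety rule pushes this higher. Following every safe sequence of crossings, the most of the 7 that can be at the island as the skiff arrives there on crossings 7, 9 is 5, 6 respectively — never all 7.
So no plan with fewer than 11 crossings exists, and this one achieves 11:
1. Smuggler goes to the island with the fuel sample and the reducing agent.  [the mainland: the acid flask, the base flask, the catalyst vial, the ether can, the peroxide | the island: the fuel sample, the reducing agent]
2. Smuggler goes back to the mainland with the reducing agent.  [the mainland: the acid flask, the base flask, the catalyst vial, the ether can, the peroxide, the reducing agent | the island: the fuel sample]
3. Smuggler goes to the island with the base flask and the reducing agent.  [the mainland: the acid flask, the catalyst vial, the ether can, the peroxide | the island: the base flask, the fuel sample, the reducing agent]
4. Smuggler goes back to the mainland with the reducing agent.  [the mainland: the acid flask, the catalyst vial, the ether can, the peroxide, the reducing agent | the island: the base flask, the fuel sample]
5. Smuggler goes to the island with the acid flask and the reducing agent.  [the mainland: the catalyst vial, the ether can, the peroxide | the island: the acid flask, the base flask, the fuel sample, the reducing agent]
6. Smuggler goes back to the mainland with the reducing agent.  [the mainland: the catalyst vial, the ether can, the peroxide, the reducing agent | the island: the acid flask, the base flask, the fuel sample]
7. Smuggler goes to the island with the peroxide and the reducing agent.  [the mainland: the catalyst vial, the ether can | the island: the acid flask, the base flask, the fuel sample, the peroxide, the reducing agent]
8. Smuggler goes back to the mainland with the reducing agent.  [the mainland: the catalyst vial, the ether can, the reducing agent | the island: the acid flask, the base flask, the fuel sample, the peroxide]
9. Smuggler goes to the island with the catalyst vial and the ether can.  [the mainland: the reducing agent | the island: the acid flask, the base flask, the catalyst vial, the ether can, the fuel sample, the peroxide]
10. Smuggler goes back to the mainland with the fuel sample.  [the mainland: the fuel sample, the reducing agent | the island: the acid flask, the base flask, the catalyst vial, the ether can, the peroxide]
11. Smuggler goes to the island with the fuel sample and the reducing agent.  [the mainland: — | the island: the acid flask, the base flask, the catalyst vial, the ether can, the fuel sample, the peroxide, the reducing agent]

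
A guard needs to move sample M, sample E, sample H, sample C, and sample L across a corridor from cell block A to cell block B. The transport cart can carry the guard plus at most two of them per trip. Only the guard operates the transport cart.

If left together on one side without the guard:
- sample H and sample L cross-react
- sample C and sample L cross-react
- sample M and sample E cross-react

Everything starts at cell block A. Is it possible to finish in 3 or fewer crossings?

No

Counting alone: the guard can take at most 2 across per trip to cell block B, so moving all 5 needs at least 3 loaded trips out, with a return between consecutive ones — at least 5 crossings.
Since 3 < 5, 3 crossings cannot be enough. (The shortest complete plan in fact takes 5:)
1. Guard goes to cell block B with sample L and sample M.  [cell block A: sample C, sample E, sample H | cell block B: sample L, sample M]
2. Guard goes back to cell block A alone.  [cell block A: sample C, sample E, sample H | cell block B: sample L, sample M]
3. Guard goes to cell block B with sample C and sample H.  [cell block A: sample E | cell block B: sample C, sample H, sample L, sample M]
4. Guard goes back to cell block A with sample L.  [cell block A: sample E, sample L | cell block B: sample C, sample H, sample M]
5. Guard goes to cell block B with sample E and sample L.  [cell block A: — | cell block B: sample C, sample E, sample H, sample L, sample M]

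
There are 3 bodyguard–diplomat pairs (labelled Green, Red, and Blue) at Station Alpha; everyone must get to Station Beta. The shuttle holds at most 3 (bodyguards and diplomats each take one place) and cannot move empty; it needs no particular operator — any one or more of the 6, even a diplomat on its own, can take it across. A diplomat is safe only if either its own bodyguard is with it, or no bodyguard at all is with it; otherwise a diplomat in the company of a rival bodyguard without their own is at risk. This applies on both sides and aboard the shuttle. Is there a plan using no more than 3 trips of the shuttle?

Counting alone: each trip to Station Beta takes at most 3 across and each return brings at least 1 back, so after t trips out (and t−1 returns) at most 3t − (t−1) of the 6 are across; that first reaches 6 at t = 3, so at least 5 crossings are needed.
Since 3 < 5, 3 crossings cannot be enough. (The shortest complete plan in fact takes 5:)
1. bodyguard Green and diplomat Green cross → Station Beta.
2. bodyguard Green crosses ← Station Alpha.
3. bodyguard Blue, bodyguard Green, and bodyguard Red cross → Station Beta.
4. diplomat Green crosses ← Station Alpha.
5. diplomat Blue, diplomat Green, and diplomat Red cross → Station Beta.

No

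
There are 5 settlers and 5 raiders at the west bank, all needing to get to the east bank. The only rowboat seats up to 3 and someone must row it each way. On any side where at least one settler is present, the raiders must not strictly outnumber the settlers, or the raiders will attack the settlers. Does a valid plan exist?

1. 2 raiders → the east bank.  (the west bank: 5S 3R; the east bank: 0S 2R)
2. 1 raider ← the west bank.  (the west bank: 5S 4R; the east bank: 0S 1R)
3. 3 raiders → the east bank.  (the west bank: 5S 1R; the east bank: 0S 4R)
4. 1 raider ← the west bank.  (the west bank: 5S 2R; the east bank: 0S 3R)
5. 3 settlers → the east bank.  (the west bank: 2S 2R; the east bank: 3S 3R)
6. 1 settler and 1 raider ← the west bank.  (the west bank: 3S 3R; the east bank: 2S 2R)
7. 3 settlers → the east bank.  (the west bank: 0S 3R; the east bank: 5S 2R)
8. 1 raider ← the west bank.  (the west bank: 0S 4R; the east bank: 5S 1R)
9. 2 raiders → the east bank.  (the west bank: 0S 2R; the east bank: 5S 3R)
10. 1 raider ← the west bank.  (the west bank: 0S 3R; the east bank: 5S 2R)
11. 3 raiders → the east bank.  (the west bank: 0S 0R; the east bank: 5S 5R)

Yes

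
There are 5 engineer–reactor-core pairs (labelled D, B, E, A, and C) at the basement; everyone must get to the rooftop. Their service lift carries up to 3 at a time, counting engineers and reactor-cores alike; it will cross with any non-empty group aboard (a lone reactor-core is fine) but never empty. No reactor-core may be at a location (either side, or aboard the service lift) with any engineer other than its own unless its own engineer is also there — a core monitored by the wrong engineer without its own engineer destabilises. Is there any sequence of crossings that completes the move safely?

1. engineer D and reactor-core D cross → the rooftop.
2. engineer D crosses ← the basement.
3. reactor-core A, reactor-core B, and reactor-core E cross → the rooftop.
4. reactor-core D crosses ← the basement.
5. engineer A, engineer B, and engineer E cross → the rooftop.
6. engineer B and reactor-core B cross ← the basement.
7. engineer B, engineer C, and engineer D cross → the rooftop.
8. reactor-core E crosses ← the basement.
9. reactor-core B and reactor-core D cross → the rooftop.
10. reactor-core D crosses ← the basement.
11. reactor-core C, reactor-core D, and reactor-core E cross → the rooftop.

Yes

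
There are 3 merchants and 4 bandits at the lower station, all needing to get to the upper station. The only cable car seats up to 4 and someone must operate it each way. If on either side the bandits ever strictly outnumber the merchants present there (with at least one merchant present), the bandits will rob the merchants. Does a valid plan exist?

No

The bandits already outnumber the merchants at the lower station before anyone moves, so the starting position itself is disallowed.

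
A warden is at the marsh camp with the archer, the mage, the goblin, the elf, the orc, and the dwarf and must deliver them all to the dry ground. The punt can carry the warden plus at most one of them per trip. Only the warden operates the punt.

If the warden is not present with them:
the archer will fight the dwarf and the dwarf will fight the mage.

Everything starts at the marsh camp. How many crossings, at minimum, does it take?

Counting alone: the warden can take at most 1 across per trip to the dry ground, so moving all 6 needs at least 6 loaded trips out, with a return between consecutive ones — at least 11 crossings.
The safety rule pushes this higher. Following every safe sequence of crossings, the most of the 6 that can be at the dry ground as the punt arrives there on crossing 11 is 5 — never all 6.
So no plan with fewer than 13 crossings exists, and this one achieves 13:
1. Warden goes to the dry ground with the dwarf.  [the marsh camp: the archer, the elf, the goblin, the mage, the orc | the dry ground: the dwarf]
2. Warden goes back to the marsh camp alone.  [the marsh camp: the archer, the elf, the goblin, the mage, the orc | the dry ground: the dwarf]
3. Warden goes to the dry ground with the archer.  [the marsh camp: the elf, the goblin, the mage, the orc | the dry ground: the archer, the dwarf]
4. Warden goes back to the marsh camp with the dwarf.  [the marsh camp: the dwarf, the elf, the goblin, the mage, the orc | the dry ground: the archer]
5. Warden goes to the dry ground with the mage.  [the marsh camp: the dwarf, the elf, the goblin, the orc | the dry ground: the archer, the mage]
6. Warden goes back to the marsh camp alone.  [the marsh camp: the dwarf, the elf, the goblin, the orc | the dry ground: the archer, the mage]
7. Warden goes to the dry ground with the goblin.  [the marsh camp: the dwarf, the elf, the orc | the dry ground: the archer, the goblin, the mage]
8. Warden goes back to the marsh camp alone.  [the marsh camp: the dwarf, the elf, the orc | the dry ground: the archer, the goblin, the mage]
9. Warden goes to the dry ground with the elf.  [the marsh camp: the dwarf, the orc | the dry ground: the archer, the elf, the goblin, the mage]
10. Warden goes back to the marsh camp alone.  [the marsh camp: the dwarf, the orc | the dry ground: the archer, the elf, the goblin, the mage]
11. Warden goes to the dry ground with the orc.  [the marsh camp: the dwarf | the dry ground: the archer, the elf, the goblin, the mage, the orc]
12. Warden goes back to the marsh camp alone.  [the marsh camp: the dwarf | the dry ground: the archer, the elf, the goblin, the mage, the orc]
13. Warden goes to the dry ground with the dwarf.  [the marsh camp: — | the dry ground: the archer, the dwarf, the elf, the goblin, the mage, the orc]

13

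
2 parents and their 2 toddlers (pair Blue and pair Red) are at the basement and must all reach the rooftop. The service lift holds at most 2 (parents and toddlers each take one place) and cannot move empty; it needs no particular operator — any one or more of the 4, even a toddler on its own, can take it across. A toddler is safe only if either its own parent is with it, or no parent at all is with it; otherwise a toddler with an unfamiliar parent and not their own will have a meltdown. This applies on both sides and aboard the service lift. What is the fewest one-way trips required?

Counting alone: each trip to the rooftop takes at most 2 across and each return brings at least 1 back, so after t trips out (and t−1 returns) at most 2t − (t−1) of the 4 are across; that first reaches 4 at t = 3, so at least 5 crossings are needed.
The plan below uses exactly 5 crossings, so it is optimal:
1. parent Blue and toddler Blue cross → the rooftop.
2. parent Blue crosses ← the basement.
3. parent Blue and parent Red cross → the rooftop.
4. parent Red crosses ← the basement.
5. parent Red and toddler Red cross → the rooftop.

5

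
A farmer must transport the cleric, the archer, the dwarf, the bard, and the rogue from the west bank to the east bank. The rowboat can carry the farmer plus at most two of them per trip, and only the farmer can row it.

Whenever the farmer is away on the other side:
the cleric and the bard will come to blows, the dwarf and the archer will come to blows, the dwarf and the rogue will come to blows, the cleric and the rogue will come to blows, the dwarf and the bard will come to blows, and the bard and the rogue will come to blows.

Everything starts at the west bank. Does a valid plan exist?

Whatever the first load, the items left behind include a forbidden pair without the farmer. No opening move is safe, so no plan exists.

No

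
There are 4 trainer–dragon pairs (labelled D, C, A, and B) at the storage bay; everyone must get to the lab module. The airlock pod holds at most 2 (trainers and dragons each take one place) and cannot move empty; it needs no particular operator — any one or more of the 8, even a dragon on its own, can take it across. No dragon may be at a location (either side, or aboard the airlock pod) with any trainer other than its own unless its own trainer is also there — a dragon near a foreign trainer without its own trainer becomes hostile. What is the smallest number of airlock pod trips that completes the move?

impossible

Following every safe sequence of crossings from the start, the most of the 8 that can be at the lab module as the airlock pod arrives there on crossings 1, 3, 5 is 2, 3, 4 respectively; the best ever achieved is 4 of 8.
From crossing 7 on, no configuration arises that was not already reachable earlier: only 44 distinct safe configurations (who is on which side, and where the airlock pod is) can ever be reached, none of them has everyone across, and every continuation just revisits them. So no valid plan exists.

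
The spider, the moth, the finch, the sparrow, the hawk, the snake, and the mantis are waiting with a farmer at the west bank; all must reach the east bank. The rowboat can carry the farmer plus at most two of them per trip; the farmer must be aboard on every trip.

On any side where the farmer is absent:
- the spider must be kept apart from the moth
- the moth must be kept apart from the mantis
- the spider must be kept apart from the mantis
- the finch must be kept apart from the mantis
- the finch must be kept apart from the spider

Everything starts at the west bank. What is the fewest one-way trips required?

11

Counting alone: the farmer can take at most 2 across per trip to the east bank, so moving all 7 needs at least 4 loaded trips out, with a return between consecutive ones — at least 7 crossings.
The safety rule pushes this higher. Following every safe sequence of crossings, the most of the 7 that can be at the east bank as the rowboat arrives there on crossings 7, 9 is 5, 6 respectively — never all 7.
So no plan with fewer than 11 crossings exists, and this one achieves 11:
1. Farmer goes to the east bank with the mantis and the spider.
2. Farmer goes back to the west bank with the spider.
3. Farmer goes to the east bank with the sparrow and the spider.
4. Farmer goes back to the west bank with the spider.
5. Farmer goes to the east bank with the hawk and the spider.
6. Farmer goes back to the west bank with the spider.
7. Farmer goes to the east bank with the snake and the spider.
8. Farmer goes back to the west bank with the spider.
9. Farmer goes to the east bank with the finch and the moth.
10. Farmer goes back to the west bank with the mantis.
11. Farmer goes to the east bank with the mantis and the spider.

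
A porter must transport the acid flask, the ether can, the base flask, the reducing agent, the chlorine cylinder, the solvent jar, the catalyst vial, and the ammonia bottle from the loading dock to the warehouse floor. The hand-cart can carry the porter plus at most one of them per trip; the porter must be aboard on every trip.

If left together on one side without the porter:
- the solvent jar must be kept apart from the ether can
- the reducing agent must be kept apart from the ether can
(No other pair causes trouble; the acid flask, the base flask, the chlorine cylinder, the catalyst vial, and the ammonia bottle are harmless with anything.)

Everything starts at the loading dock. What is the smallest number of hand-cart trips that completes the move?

17

Counting alone: the porter can take at most 1 across per trip to the warehouse floor, so moving all 8 needs at least 8 loaded trips out, with a return between consecutive ones — at least 15 crossings.
The safety rule pushes this higher. Following every safe sequence of crossings, the most of the 8 that can be at the warehouse floor as the hand-cart arrives there on crossing 15 is 7 — never all 8.
So no plan with fewer than 17 crossings exists, and this one achieves 17:
1. Porter goes to the warehouse floor with the ether can.
2. Porter goes back to the loading dock alone.
3. Porter goes to the warehouse floor with the acid flask.
4. Porter goes back to the loading dock alone.
5. Porter goes to the warehouse floor with the base flask.
6. Porter goes back to the loading dock alone.
7. Porter goes to the warehouse floor with the reducing agent.
8. Porter goes back to the loading dock with the ether can.
9. Porter goes to the warehouse floor with the solvent jar.
10. Porter goes back to the loading dock alone.
11. Porter goes to the warehouse floor with the chlorine cylinder.
12. Porter goes back to the loading dock alone.
13. Porter goes to the warehouse floor with the catalyst vial.
14. Porter goes back to the loading dock alone.
15. Porter goes to the warehouse floor with the ammonia bottle.
16. Porter goes back to the loading dock alone.
17. Porter goes to the warehouse floor with the ether can.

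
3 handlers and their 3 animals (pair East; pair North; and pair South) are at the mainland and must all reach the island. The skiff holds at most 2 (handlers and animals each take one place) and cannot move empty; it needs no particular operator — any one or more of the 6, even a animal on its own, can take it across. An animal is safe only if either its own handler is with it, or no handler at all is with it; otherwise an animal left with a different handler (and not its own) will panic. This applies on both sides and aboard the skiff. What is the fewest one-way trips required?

11

Counting alone: each trip to the island takes at most 2 across and each return brings at least 1 back, so after t trips out (and t−1 returns) at most 2t − (t−1) of the 6 are across; that first reaches 6 at t = 5, so at least 9 crossings are needed.
The safety rule pushes this higher. Following every safe sequence of crossings, the most of the 6 that can be at the island as the skiff arrives there on crossing 9 is 5 — never all 6.
So no plan with fewer than 11 crossings exists, and this one achieves 11:
1. animal East and handler East cross → the island.
2. handler East crosses ← the mainland.
3. animal North and animal South cross → the island.
4. animal East crosses ← the mainland.
5. handler North and handler South cross → the island.
6. animal North and handler North cross ← the mainland.
7. handler East and handler North cross → the island.
8. animal South crosses ← the mainland.
9. animal East and animal North cross → the island.
10. handler South crosses ← the mainland.
11. animal South and handler South cross → the island.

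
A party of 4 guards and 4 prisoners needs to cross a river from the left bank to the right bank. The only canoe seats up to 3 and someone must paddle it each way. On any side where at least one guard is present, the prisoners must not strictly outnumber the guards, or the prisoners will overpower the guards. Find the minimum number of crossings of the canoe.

9

Counting alone: each trip to the right bank takes at most 3 across and each return brings at least 1 back, so after t trips out (and t−1 returns) at most 3t − (t−1) of the 8 are across; that first reaches 8 at t = 4, so at least 7 crossings are needed.
The safety rule pushes this higher. Following every safe sequence of crossings, the most of the 8 that can be at the right bank as the canoe arrives there on crossing 7 is 7 — never all 8.
So no plan with fewer than 9 crossings exists, and this one achieves 9:
1. 2 prisoners → the right bank.  (the left bank: 4G 2P; the right bank: 0G 2P)
2. 1 prisoner ← the left bank.  (the left bank: 4G 3P; the right bank: 0G 1P)
3. 3 prisoners → the right bank.  (the left bank: 4G 0P; the right bank: 0G 4P)
4. 1 prisoner ← the left bank.  (the left bank: 4G 1P; the right bank: 0G 3P)
5. 3 guards → the right bank.  (the left bank: 1G 1P; the right bank: 3G 3P)
6. 1 guard and 1 prisoner ← the left bank.  (the left bank: 2G 2P; the right bank: 2G 2P)
7. 2 guards → the right bank.  (the left bank: 0G 2P; the right bank: 4G 2P)
8. 1 prisoner ← the left bank.  (the left bank: 0G 3P; the right bank: 4G 1P)
9. 3 prisoners → the right bank.  (the left bank: 0G 0P; the right bank: 4G 4P)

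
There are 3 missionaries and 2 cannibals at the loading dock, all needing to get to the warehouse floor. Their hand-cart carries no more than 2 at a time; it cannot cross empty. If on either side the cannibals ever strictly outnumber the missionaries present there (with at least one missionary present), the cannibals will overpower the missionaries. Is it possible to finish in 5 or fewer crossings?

No

Counting alone: each trip to the warehouse floor takes at most 2 across and each return brings at least 1 back, so after t trips out (and t−1 returns) at most 2t − (t−1) of the 5 are across; that first reaches 5 at t = 4, so at least 7 crossings are needed.
Since 5 < 7, 5 crossings cannot be enough. (The shortest complete plan in fact takes 7:)
1. 2 cannibals → the warehouse floor.  (the loading dock: 3M 0C; the warehouse floor: 0M 2C)
2. 1 cannibal ← the loading dock.  (the loading dock: 3M 1C; the warehouse floor: 0M 1C)
3. 2 missionaries → the warehouse floor.  (the loading dock: 1M 1C; the warehouse floor: 2M 1C)
4. 1 missionary ← the loading dock.  (the loading dock: 2M 1C; the warehouse floor: 1M 1C)
5. 1 missionary and 1 cannibal → the warehouse floor.  (the loading dock: 1M 0C; the warehouse floor: 2M 2C)
6. 1 cannibal ← the loading dock.  (the loading dock: 1M 1C; the warehouse floor: 2M 1C)
7. 1 missionary and 1 cannibal → the warehouse floor.  (the loading dock: 0M 0C; the warehouse floor: 3M 2C)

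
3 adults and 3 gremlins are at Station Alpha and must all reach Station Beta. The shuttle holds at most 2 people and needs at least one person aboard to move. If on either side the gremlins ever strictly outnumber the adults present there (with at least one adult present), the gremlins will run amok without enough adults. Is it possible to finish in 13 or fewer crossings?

Yes

Yes — this plan uses 11 crossings (≤ 13):
1. 2 gremlins → Station Beta.  (Station Alpha: 3A 1G; Station Beta: 0A 2G)
2. 1 gremlin ← Station Alpha.  (Station Alpha: 3A 2G; Station Beta: 0A 1G)
3. 2 gremlins → Station Beta.  (Station Alpha: 3A 0G; Station Beta: 0A 3G)
4. 1 gremlin ← Station Alpha.  (Station Alpha: 3A 1G; Station Beta: 0A 2G)
5. 2 adults → Station Beta.  (Station Alpha: 1A 1G; Station Beta: 2A 2G)
6. 1 adult and 1 gremlin ← Station Alpha.  (Station Alpha: 2A 2G; Station Beta: 1A 1G)
7. 2 adults → Station Beta.  (Station Alpha: 0A 2G; Station Beta: 3A 1G)
8. 1 gremlin ← Station Alpha.  (Station Alpha: 0A 3G; Station Beta: 3A 0G)
9. 2 gremlins → Station Beta.  (Station Alpha: 0A 1G; Station Beta: 3A 2G)
10. 1 gremlin ← Station Alpha.  (Station Alpha: 0A 2G; Station Beta: 3A 1G)
11. 2 gremlins → Station Beta.  (Station Alpha: 0A 0G; Station Beta: 3A 3G)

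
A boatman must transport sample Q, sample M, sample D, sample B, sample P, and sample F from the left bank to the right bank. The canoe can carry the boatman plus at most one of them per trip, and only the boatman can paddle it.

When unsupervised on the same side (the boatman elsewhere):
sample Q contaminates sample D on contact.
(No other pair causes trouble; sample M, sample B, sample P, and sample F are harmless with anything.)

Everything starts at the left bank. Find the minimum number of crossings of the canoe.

11

Counting alone: the boatman can take at most 1 across per trip to the right bank, so moving all 6 needs at least 6 loaded trips out, with a return between consecutive ones — at least 11 crossings.
The plan below uses exactly 11 crossings, so it is optimal:
1. Boatman goes to the right bank with sample Q.
2. Boatman goes back to the left bank alone.
3. Boatman goes to the right bank with sample M.
4. Boatman goes back to the left bank alone.
5. Boatman goes to the right bank with sample B.
6. Boatman goes back to the left bank alone.
7. Boatman goes to the right bank with sample P.
8. Boatman goes back to the left bank alone.
9. Boatman goes to the right bank with sample F.
10. Boatman goes back to the left bank alone.
11. Boatman goes to the right bank with sample D.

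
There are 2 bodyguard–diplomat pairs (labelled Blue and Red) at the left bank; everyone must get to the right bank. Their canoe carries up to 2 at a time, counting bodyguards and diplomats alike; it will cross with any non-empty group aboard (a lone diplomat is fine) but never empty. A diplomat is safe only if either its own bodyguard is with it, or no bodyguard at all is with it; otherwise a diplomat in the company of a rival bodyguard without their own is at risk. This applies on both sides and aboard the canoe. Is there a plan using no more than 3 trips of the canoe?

No

Counting alone: each trip to the right bank takes at most 2 across and each return brings at least 1 back, so after t trips out (and t−1 returns) at most 2t − (t−1) of the 4 are across; that first reaches 4 at t = 3, so at least 5 crossings are needed.
Since 3 < 5, 3 crossings cannot be enough. (The shortest complete plan in fact takes 5:)
1. bodyguard Blue and diplomat Blue cross → the right bank.
2. bodyguard Blue crosses ← the left bank.
3. bodyguard Blue and bodyguard Red cross → the right bank.
4. bodyguard Red crosses ← the left bank.
5. bodyguard Red and diplomat Red cross → the right bank.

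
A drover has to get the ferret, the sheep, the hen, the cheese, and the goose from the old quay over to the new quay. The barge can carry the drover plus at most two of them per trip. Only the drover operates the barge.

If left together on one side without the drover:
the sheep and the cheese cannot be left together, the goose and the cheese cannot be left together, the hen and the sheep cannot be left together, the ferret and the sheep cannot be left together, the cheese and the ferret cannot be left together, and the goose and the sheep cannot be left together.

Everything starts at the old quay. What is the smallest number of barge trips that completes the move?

7

Counting alone: the drover can take at most 2 across per trip to the new quay, so moving all 5 needs at least 3 loaded trips out, with a return between consecutive ones — at least 5 crossings.
The safety rule pushes this higher. Following every safe sequence of crossings, the most of the 5 that can be at the new quay as the barge arrives there on crossing 5 is 4 — never all 5.
So no plan with fewer than 7 crossings exists, and this one achieves 7:
1. Drover goes to the new quay with the cheese and the sheep.
2. Drover goes back to the old quay with the sheep.
3. Drover goes to the new quay with the hen and the sheep.
4. Drover goes back to the old quay with the sheep.
5. Drover goes to the new quay with the ferret and the goose.
6. Drover goes back to the old quay with the cheese.
7. Drover goes to the new quay with the cheese and the sheep.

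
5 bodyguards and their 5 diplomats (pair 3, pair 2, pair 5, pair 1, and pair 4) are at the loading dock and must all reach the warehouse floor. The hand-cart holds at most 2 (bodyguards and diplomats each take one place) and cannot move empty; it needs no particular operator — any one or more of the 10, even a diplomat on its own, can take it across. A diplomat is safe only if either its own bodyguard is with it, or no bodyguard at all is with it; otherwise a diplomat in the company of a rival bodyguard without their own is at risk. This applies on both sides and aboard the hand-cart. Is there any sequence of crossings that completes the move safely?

No

Following every safe sequence of crossings from the start, the most of the 10 that can be at the warehouse floor as the hand-cart arrives there on crossings 1, 3, 5, 7 is 2, 3, 4, 5 respectively; the best ever achieved is 5 of 10.
From crossing 9 on, no configuration arises that was not already reachable earlier: only 82 distinct safe configurations (who is on which side, and where the hand-cart is) can ever be reached, none of them has everyone across, and every continuation just revisits them. So no valid plan exists.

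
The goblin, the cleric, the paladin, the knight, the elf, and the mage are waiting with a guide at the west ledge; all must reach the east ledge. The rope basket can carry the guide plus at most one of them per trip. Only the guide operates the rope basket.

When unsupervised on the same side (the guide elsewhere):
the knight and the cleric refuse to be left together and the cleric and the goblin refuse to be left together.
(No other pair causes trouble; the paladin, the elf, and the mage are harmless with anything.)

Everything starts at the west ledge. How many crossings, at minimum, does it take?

Counting alone: the guide can take at most 1 across per trip to the east ledge, so moving all 6 needs at least 6 loaded trips out, with a return between consecutive ones — at least 11 crossings.
The safety rule pushes this higher. Following every safe sequence of crossings, the most of the 6 that can be at the east ledge as the rope basket arrives there on crossing 11 is 5 — never all 6.
So no plan with fewer than 13 crossings exists, and this one achieves 13:
1. Guide goes to the east ledge with the cleric.  [the west ledge: the elf, the goblin, the knight, the mage, the paladin | the east ledge: the cleric]
2. Guide goes back to the west ledge alone.  [the west ledge: the elf, the goblin, the knight, the mage, the paladin | the east ledge: the cleric]
3. Guide goes to the east ledge with the goblin.  [the west ledge: the elf, the knight, the mage, the paladin | the east ledge: the cleric, the goblin]
4. Guide goes back to the west ledge with the cleric.  [the west ledge: the cleric, the elf, the knight, the mage, the paladin | the east ledge: the goblin]
5. Guide goes to the east ledge with the knight.  [the west ledge: the cleric, the elf, the mage, the paladin | the east ledge: the goblin, the knight]
6. Guide goes back to the west ledge alone.  [the west ledge: the cleric, the elf, the mage, the paladin | the east ledge: the goblin, the knight]
7. Guide goes to the east ledge with the paladin.  [the west ledge: the cleric, the elf, the mage | the east ledge: the goblin, the knight, the paladin]
8. Guide goes back to the west ledge alone.  [the west ledge: the cleric, the elf, the mage | the east ledge: the goblin, the knight, the paladin]
9. Guide goes to the east ledge with the elf.  [the west ledge: the cleric, the mage | the east ledge: the elf, the goblin, the knight, the paladin]
10. Guide goes back to the west ledge alone.  [the west ledge: the cleric, the mage | the east ledge: the elf, the goblin, the knight, the paladin]
11. Guide goes to the east ledge with the mage.  [the west ledge: the cleric | the east ledge: the elf, the goblin, the knight, the mage, the paladin]
12. Guide goes back to the west ledge alone.  [the west ledge: the cleric | the east ledge: the elf, the goblin, the knight, the mage, the paladin]
13. Guide goes to the east ledge with the cleric.  [the west ledge: — | the east ledge: the cleric, the elf, the goblin, the knight, the mage, the paladin]

13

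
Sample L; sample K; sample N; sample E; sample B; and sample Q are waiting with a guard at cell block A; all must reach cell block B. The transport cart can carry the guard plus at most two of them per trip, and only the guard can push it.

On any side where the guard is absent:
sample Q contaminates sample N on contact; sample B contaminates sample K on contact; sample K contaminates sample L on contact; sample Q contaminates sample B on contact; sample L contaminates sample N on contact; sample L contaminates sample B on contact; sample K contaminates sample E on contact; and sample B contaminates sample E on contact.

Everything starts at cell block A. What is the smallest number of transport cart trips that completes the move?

Whatever the first load, the items left behind include a forbidden pair without the guard. No opening move is safe, so no plan exists.

impossible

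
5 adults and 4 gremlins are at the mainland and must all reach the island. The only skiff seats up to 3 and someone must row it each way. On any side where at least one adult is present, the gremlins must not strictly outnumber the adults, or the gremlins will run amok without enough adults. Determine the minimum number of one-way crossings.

Counting alone: each trip to the island takes at most 3 across and each return brings at least 1 back, so after t trips out (and t−1 returns) at most 3t − (t−1) of the 9 are across; that first reaches 9 at t = 4, so at least 7 crossings are needed.
The plan below uses exactly 7 crossings, so it is optimal:
1. 3 gremlins → the island.  (the mainland: 5A 1G; the island: 0A 3G)
2. 1 gremlin ← the mainland.  (the mainland: 5A 2G; the island: 0A 2G)
3. 3 adults → the island.  (the mainland: 2A 2G; the island: 3A 2G)
4. 1 adult ← the mainland.  (the mainland: 3A 2G; the island: 2A 2G)
5. 2 adults and 1 gremlin → the island.  (the mainland: 1A 1G; the island: 4A 3G)
6. 1 adult ← the mainland.  (the mainland: 2A 1G; the island: 3A 3G)
7. 2 adults and 1 gremlin → the island.  (the mainland: 0A 0G; the island: 5A 4G)

7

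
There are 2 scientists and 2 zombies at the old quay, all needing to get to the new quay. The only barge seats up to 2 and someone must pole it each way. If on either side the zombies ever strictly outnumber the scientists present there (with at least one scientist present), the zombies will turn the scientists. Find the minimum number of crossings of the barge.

5

Counting alone: each trip to the new quay takes at most 2 across and each return brings at least 1 back, so after t trips out (and t−1 returns) at most 2t − (t−1) of the 4 are across; that first reaches 4 at t = 3, so at least 5 crossings are needed.
The plan below uses exactly 5 crossings, so it is optimal:
1. 2 zombies → the new quay.  (the old quay: 2S 0Z; the new quay: 0S 2Z)
2. 1 zombie ← the old quay.  (the old quay: 2S 1Z; the new quay: 0S 1Z)
3. 2 scientists → the new quay.  (the old quay: 0S 1Z; the new quay: 2S 1Z)
4. 1 zombie ← the old quay.  (the old quay: 0S 2Z; the new quay: 2S 0Z)
5. 2 zombies → the new quay.  (the old quay: 0S 0Z; the new quay: 2S 2Z)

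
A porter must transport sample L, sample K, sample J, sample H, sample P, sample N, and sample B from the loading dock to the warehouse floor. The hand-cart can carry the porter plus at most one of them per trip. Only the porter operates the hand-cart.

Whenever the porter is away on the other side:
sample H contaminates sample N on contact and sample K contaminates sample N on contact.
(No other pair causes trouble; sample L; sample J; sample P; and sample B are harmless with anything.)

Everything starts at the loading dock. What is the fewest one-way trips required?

Counting alone: the porter can take at most 1 across per trip to the warehouse floor, so moving all 7 needs at least 7 loaded trips out, with a return between consecutive ones — at least 13 crossings.
The safety rule pushes this higher. Following every safe sequence of crossings, the most of the 7 that can be at the warehouse floor as the hand-cart arrives there on crossing 13 is 6 — never all 7.
So no plan with fewer than 15 crossings exists, and this one achieves 15:
1. Porter goes to the warehouse floor with sample N.  [the loading dock: sample B, sample H, sample J, sample K, sample L, sample P | the warehouse floor: sample N]
2. Porter goes back to the loading dock alone.  [the loading dock: sample B, sample H, sample J, sample K, sample L, sample P | the warehouse floor: sample N]
3. Porter goes to the warehouse floor with sample L.  [the loading dock: sample B, sample H, sample J, sample K, sample P | the warehouse floor: sample L, sample N]
4. Porter goes back to the loading dock alone.  [the loading dock: sample B, sample H, sample J, sample K, sample P | the warehouse floor: sample L, sample N]
5. Porter goes to the warehouse floor with sample K.  [the loading dock: sample B, sample H, sample J, sample P | the warehouse floor: sample K, sample L, sample N]
6. Porter goes back to the loading dock with sample N.  [the loading dock: sample B, sample H, sample J, sample N, sample P | the warehouse floor: sample K, sample L]
7. Porter goes to the warehouse floor with sample H.  [the loading dock: sample B, sample J, sample N, sample P | the warehouse floor: sample H, sample K, sample L]
8. Porter goes back to the loading dock alone.  [the loading dock: sample B, sample J, sample N, sample P | the warehouse floor: sample H, sample K, sample L]
9. Porter goes to the warehouse floor with sample J.  [the loading dock: sample B, sample N, sample P | the warehouse floor: sample H, sample J, sample K, sample L]
10. Porter goes back to the loading dock alone.  [the loading dock: sample B, sample N, sample P | the warehouse floor: sample H, sample J, sample K, sample L]
11. Porter goes to the warehouse floor with sample P.  [the loading dock: sample B, sample N | the warehouse floor: sample H, sample J, sample K, sample L, sample P]
12. Porter goes back to the loading dock alone.  [the loading dock: sample B, sample N | the warehouse floor: sample H, sample J, sample K, sample L, sample P]
13. Porter goes to the warehouse floor with sample B.  [the loading dock: sample N | the warehouse floor: sample B, sample H, sample J, sample K, sample L, sample P]
14. Porter goes back to the loading dock alone.  [the loading dock: sample N | the warehouse floor: sample B, sample H, sample J, sample K, sample L, sample P]
15. Porter goes to the warehouse floor with sample N.  [the loading dock: — | the warehouse floor: sample B, sample H, sample J, sample K, sample L, sample N, sample P]

15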